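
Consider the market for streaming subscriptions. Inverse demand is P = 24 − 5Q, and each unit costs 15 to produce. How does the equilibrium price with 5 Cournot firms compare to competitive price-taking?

Cournot: P = 16.5; Competition: P = 15

In a 5-firm Cournot equilibrium, symmetry and the first-order condition give q = (24 − 15)/(30) = 0.3. So Q = 1.5 and P = 16.5.
Under competition P = MC = 15, so Q = (24 − 15)/5 = 1.8.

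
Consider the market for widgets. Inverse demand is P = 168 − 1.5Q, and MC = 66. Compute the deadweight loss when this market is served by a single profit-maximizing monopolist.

Perfect competition: P = MC = 66, so 168 − 1.5Q = 66 and Q = 68.
The monopolist equates marginal revenue to marginal cost: 168 − 3Q = 66, so Q = 34. From demand, P = 117.
DWL is the triangle between Q = 34 and Q = 68: ½·(68 − 34)·(117 − 66) = 867.

DWL = 867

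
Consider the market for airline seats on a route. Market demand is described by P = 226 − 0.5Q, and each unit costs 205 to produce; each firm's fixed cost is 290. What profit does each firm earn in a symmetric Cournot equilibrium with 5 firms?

Cournot with 5 identical firms: the symmetric best-response condition is 226 − 3q = 205. Each firm produces q = 7, total output Q = 35, price P = 208.5.
Each firm's profit = (208.5 − 205)·7 − 290 = −265.5.

π_i = −265.5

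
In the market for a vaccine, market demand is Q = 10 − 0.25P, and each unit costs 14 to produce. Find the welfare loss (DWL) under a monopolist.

Inverting demand: P = 40 − 4Q.
Under competition P = MC = 14, so Q = (40 − 14)/4 = 6.5.
A monopolist chooses Q where MR = MC. MR = 40 − 8Q; setting this equal to 14 gives Q = 3.25 and P = 27.
DWL is the triangle between Q = 3.25 and Q = 6.5: ½·(6.5 − 3.25)·(27 − 14) = 21.125.

DWL = 21.125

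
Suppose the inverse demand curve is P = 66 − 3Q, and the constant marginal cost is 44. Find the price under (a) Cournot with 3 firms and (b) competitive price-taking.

Cournot: P = 49.5; Competition: P = 44

Cournot with 3 identical firms: the symmetric best-response condition is 66 − 12q = 44. Each firm produces q = 11/6, total output Q = 5.5, price P = 49.5.
Perfect competition: P = MC = 44, so 66 − 3Q = 44 and Q = 22/3.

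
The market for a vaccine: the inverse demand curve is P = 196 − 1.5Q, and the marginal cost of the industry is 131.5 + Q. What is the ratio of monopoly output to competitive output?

A monopolist chooses Q where MR = MC. MR = 196 − 3Q; setting this equal to 131.5 + Q gives Q = 16.125 and P = 2749/16.
Competitive equilibrium sets price equal to marginal cost: 196 − 1.5Q = 131.5 + Q, so Q = 25.8 and P = 157.3.
Ratio Q_m/Q_c = 16.125/25.8 = 0.625.

Q_m/Q_c = 0.625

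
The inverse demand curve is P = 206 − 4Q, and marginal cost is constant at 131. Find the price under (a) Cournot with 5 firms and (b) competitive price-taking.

Cournot: P = 143.5; Competition: P = 131

Cournot with 5 identical firms: the symmetric best-response condition is 206 − 24q = 131. Each firm produces q = 3.125, total output Q = 15.625, price P = 143.5.
Under competition P = MC = 131, so Q = (206 − 131)/4 = 18.75.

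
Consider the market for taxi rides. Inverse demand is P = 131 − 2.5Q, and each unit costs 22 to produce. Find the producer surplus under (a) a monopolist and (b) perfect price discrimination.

The monopolist equates marginal revenue to marginal cost: 131 − 5Q = 22, so Q = 21.8. From demand, P = 76.5.
PS = (76.5 − 22)·21.8 = 1188.1.
A perfectly discriminating monopolist sells every unit with P(Q) ≥ MC(Q), so output equals the competitive quantity Q = 43.6. Each buyer pays their reservation price, so CS = 0 and the firm captures all surplus.
PS = ½·(131 − 22)·43.6 = 2376.2.

Monopoly: PS = 1188.1; Perfect PD: PS = 2376.2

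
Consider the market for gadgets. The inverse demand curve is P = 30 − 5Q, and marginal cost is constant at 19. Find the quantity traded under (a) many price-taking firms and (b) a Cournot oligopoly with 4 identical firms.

Competitive firms price at marginal cost: P = 19, giving Q = 2.2.
In a 4-firm Cournot equilibrium, symmetry and the first-order condition give q = (30 − 19)/(25) = 0.44. So Q = 1.76 and P = 21.2.

Competition: Q = 2.2; Cournot: Q = 1.76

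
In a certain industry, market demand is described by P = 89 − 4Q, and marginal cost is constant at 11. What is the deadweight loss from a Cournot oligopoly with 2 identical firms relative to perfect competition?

DWL = 84.5

Competitive firms price at marginal cost: P = 11, giving Q = 19.5.
In a 2-firm Cournot equilibrium, symmetry and the first-order condition give q = (89 − 11)/(12) = 6.5. So Q = 13 and P = 37.
DWL is the triangle between Q = 13 and Q = 19.5: ½·(19.5 − 13)·(37 − 11) = 84.5.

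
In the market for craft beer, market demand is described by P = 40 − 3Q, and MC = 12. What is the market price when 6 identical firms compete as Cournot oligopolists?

With 6 symmetric Cournot firms, each firm's FOC gives 40 − 21q = 12, so q = 4/3, Q = 6·4/3 = 8, and P = 16.

P = 16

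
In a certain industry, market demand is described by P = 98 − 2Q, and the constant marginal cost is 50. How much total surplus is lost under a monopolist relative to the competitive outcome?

Competitive firms price at marginal cost: P = 50, giving Q = 24.
A monopolist chooses Q where MR = MC. MR = 98 − 4Q; setting this equal to 50 gives Q = 12 and P = 74.
DWL is the triangle between Q = 12 and Q = 24: ½·(24 − 12)·(74 − 50) = 144.

DWL = 144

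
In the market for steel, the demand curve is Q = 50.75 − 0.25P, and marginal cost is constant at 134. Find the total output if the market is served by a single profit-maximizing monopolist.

Q = 8.625

Inverting demand: P = 203 − 4Q.
A monopolist chooses Q where MR = MC. MR = 203 − 8Q; setting this equal to 134 gives Q = 8.625 and P = 168.5.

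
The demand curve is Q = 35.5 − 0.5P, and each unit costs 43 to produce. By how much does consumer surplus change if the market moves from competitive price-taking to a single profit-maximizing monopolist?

Inverting demand: P = 71 − 2Q.
Under competition P = MC = 43, so Q = (71 − 43)/2 = 14.
CS = ½·(71 − 43)·14 = 196.
A monopolist chooses Q where MR = MC. MR = 71 − 4Q; setting this equal to 43 gives Q = 7 and P = 57.
CS = ½·(71 − 57)·7 = 49.
Change in consumer surplus: 49 − 196 = −147.

CS falls by 147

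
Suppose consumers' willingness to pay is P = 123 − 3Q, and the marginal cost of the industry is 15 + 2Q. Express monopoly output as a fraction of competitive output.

A monopolist chooses Q where MR = MC. MR = 123 − 6Q; setting this equal to 15 + 2Q gives Q = 13.5 and P = 82.5.
Under competition P = MC: 123 − 3Q = 15 + 2Q ⇒ Q = 21.6, P = 58.2.
Ratio Q_m/Q_c = 13.5/21.6 = 0.625.

Q_m/Q_c = 0.625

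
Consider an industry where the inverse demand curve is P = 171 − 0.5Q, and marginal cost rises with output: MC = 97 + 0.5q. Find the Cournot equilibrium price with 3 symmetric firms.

P = 126.6

In a 3-firm Cournot equilibrium, symmetry and the first-order condition give q = (171 − 97)/(2.5) = 29.6. So Q = 88.8 and P = 126.6.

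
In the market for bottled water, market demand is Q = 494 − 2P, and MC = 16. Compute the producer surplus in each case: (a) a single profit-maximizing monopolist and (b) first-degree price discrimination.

Inverting demand: P = 247 − 0.5Q.
A monopolist chooses Q where MR = MC. MR = 247 − Q; setting this equal to 16 gives Q = 231 and P = 131.5.
PS = (131.5 − 16)·231 = 26680.5.
With perfect price discrimination, output is the efficient level Q = 462 (where demand meets MC), but every buyer pays their willingness to pay: CS = 0 and PS = total surplus.
PS = ½·(247 − 16)·462 = 53361.

Monopoly: PS = 26680.5; Perfect PD: PS = 53361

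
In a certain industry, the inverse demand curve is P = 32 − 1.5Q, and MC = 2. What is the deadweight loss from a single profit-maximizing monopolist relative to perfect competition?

Perfect competition: P = MC = 2, so 32 − 1.5Q = 2 and Q = 20.
The monopolist equates marginal revenue to marginal cost: 32 − 3Q = 2, so Q = 10. From demand, P = 17.
DWL is the triangle between Q = 10 and Q = 20: ½·(20 − 10)·(17 − 2) = 75.

DWL = 75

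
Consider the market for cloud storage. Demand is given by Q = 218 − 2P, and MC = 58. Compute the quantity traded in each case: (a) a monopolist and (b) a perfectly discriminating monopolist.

Monopoly: Q = 51; Perfect PD: Q = 102

Inverting demand: P = 109 − 0.5Q.
The monopolist equates marginal revenue to marginal cost: 109 − Q = 58, so Q = 51. From demand, P = 83.5.
Under first-degree price discrimination the firm charges each unit its demand price and produces up to where P = MC, i.e. Q = 102. Consumer surplus is zero; producer surplus equals total surplus.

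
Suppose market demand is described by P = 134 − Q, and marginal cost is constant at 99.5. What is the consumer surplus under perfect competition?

CS = 595.125

Perfect competition: P = MC = 99.5, so 134 − Q = 99.5 and Q = 34.5.
CS = ½·(134 − 99.5)·34.5 = 595.125.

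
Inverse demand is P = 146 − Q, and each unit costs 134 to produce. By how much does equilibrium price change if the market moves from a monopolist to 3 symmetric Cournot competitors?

Monopoly sets MR = MC: 146 − 2Q = 134 ⇒ Q = 6, P = 146 − 6 = 140.
Cournot with 3 identical firms: the symmetric best-response condition is 146 − 4q = 134. Each firm produces q = 3, total output Q = 9, price P = 137.
Change in equilibrium price: 137 − 140 = −3.

P falls by 3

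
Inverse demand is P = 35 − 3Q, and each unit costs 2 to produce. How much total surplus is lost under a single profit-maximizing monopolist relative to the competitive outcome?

Perfect competition: P = MC = 2, so 35 − 3Q = 2 and Q = 11.
The monopolist equates marginal revenue to marginal cost: 35 − 6Q = 2, so Q = 5.5. From demand, P = 18.5.
DWL is the triangle between Q = 5.5 and Q = 11: ½·(11 − 5.5)·(18.5 − 2) = 45.375.

DWL = 45.375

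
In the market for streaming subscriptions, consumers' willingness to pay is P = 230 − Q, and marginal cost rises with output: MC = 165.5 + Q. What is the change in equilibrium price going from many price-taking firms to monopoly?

Competitive equilibrium sets price equal to marginal cost: 230 − Q = 165.5 + Q, so Q = 32.25 and P = 197.75.
Monopoly sets MR = MC: 230 − 2Q = 165.5 + Q ⇒ Q = 21.5, P = 230 − 21.5 = 208.5.
Change in equilibrium price: 208.5 − 197.75 = 10.75.

Equilibrium price rises by 10.75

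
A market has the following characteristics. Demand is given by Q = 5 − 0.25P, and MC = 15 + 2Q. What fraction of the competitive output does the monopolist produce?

Q_m/Q_c = 0.6

Inverting demand: P = 20 − 4Q.
Monopoly sets MR = MC: 20 − 8Q = 15 + 2Q ⇒ Q = 0.5, P = 20 − 4·0.5 = 18.
Under competition P = MC: 20 − 4Q = 15 + 2Q ⇒ Q = 5/6, P = 50/3.
Ratio Q_m/Q_c = 0.5/(5/6) = 0.6.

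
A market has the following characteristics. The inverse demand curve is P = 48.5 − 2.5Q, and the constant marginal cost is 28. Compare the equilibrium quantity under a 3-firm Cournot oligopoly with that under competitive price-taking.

Cournot with 3 identical firms: the symmetric best-response condition is 48.5 − 10q = 28. Each firm produces q = 2.05, total output Q = 6.15, price P = 33.125.
Competitive firms price at marginal cost: P = 28, giving Q = 8.2.

Cournot: Q = 6.15; Competition: Q = 8.2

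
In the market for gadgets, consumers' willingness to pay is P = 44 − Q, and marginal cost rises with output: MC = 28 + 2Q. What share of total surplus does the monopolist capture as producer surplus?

PS/TS = 0.8

A monopolist chooses Q where MR = MC. MR = 44 − 2Q; setting this equal to 28 + 2Q gives Q = 4 and P = 40.
CS = ½·(44 − 40)·4 = 8.
PS = P·Q − VC(Q) = 40·4 − (28·4 + ½·2·4²) = 32.
Share captured = PS/TS = 32/40 = 0.8.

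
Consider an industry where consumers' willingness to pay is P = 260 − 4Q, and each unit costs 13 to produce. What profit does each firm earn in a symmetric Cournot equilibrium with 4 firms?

Cournot with 4 identical firms: the symmetric best-response condition is 260 − 20q = 13. Each firm produces q = 12.35, total output Q = 49.4, price P = 62.4.
Each firm's profit = (62.4 − 13)·12.35 = 610.09.

π_i = 610.09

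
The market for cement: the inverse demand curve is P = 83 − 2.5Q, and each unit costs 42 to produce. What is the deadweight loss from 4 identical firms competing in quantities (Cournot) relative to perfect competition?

DWL = 13.448

Perfect competition: P = MC = 42, so 83 − 2.5Q = 42 and Q = 16.4.
In a 4-firm Cournot equilibrium, symmetry and the first-order condition give q = (83 − 42)/(12.5) = 3.28. So Q = 13.12 and P = 50.2.
DWL is the triangle between Q = 13.12 and Q = 16.4: ½·(16.4 − 13.12)·(50.2 − 42) = 13.448.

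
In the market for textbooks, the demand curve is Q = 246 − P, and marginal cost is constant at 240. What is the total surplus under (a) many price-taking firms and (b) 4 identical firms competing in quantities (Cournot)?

Competition: TS = 18; Cournot: TS = 17.28

Inverting demand: P = 246 − Q.
Perfect competition: P = MC = 240, so 246 − Q = 240 and Q = 6.
CS = ½·(246 − 240)·6 = 18; PS = (240 − 240)·6 = 0; TS = 18.
In a 4-firm Cournot equilibrium, symmetry and the first-order condition give q = (246 − 240)/(5) = 1.2. So Q = 4.8 and P = 241.2.
CS = ½·(246 − 241.2)·4.8 = 11.52; PS = (241.2 − 240)·4.8 = 5.76; TS = 17.28.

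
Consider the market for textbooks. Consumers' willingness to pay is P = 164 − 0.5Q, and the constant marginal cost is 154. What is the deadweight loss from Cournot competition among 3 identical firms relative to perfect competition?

Perfect competition: P = MC = 154, so 164 − 0.5Q = 154 and Q = 20.
Cournot with 3 identical firms: the symmetric best-response condition is 164 − 2q = 154. Each firm produces q = 5, total output Q = 15, price P = 156.5.
DWL is the triangle between Q = 15 and Q = 20: ½·(20 − 15)·(156.5 − 154) = 6.25.

DWL = 6.25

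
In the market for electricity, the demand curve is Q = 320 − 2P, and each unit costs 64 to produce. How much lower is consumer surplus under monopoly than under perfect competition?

Inverting demand: P = 160 − 0.5Q.
Perfect competition: P = MC = 64, so 160 − 0.5Q = 64 and Q = 192.
CS = ½·(160 − 64)·192 = 9216.
The monopolist equates marginal revenue to marginal cost: 160 − Q = 64, so Q = 96. From demand, P = 112.
CS = ½·(160 − 112)·96 = 2304.
Change in consumer surplus: 2304 − 9216 = −6912.

CS falls by 6912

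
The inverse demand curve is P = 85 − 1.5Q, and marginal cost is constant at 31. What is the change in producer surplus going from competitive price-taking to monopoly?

PS rises by 486

Perfect competition: P = MC = 31, so 85 − 1.5Q = 31 and Q = 36.
PS = (31 − 31)·36 = 0.
Monopoly sets MR = MC: 85 − 3Q = 31 ⇒ Q = 18, P = 85 − 1.5·18 = 58.
PS = (58 − 31)·18 = 486.
Change in producer surplus: 486 − 0 = 486.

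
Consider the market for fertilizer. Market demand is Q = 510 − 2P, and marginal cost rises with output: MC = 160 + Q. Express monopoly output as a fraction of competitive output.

Inverting demand: P = 255 − 0.5Q.
The monopolist equates marginal revenue to marginal cost: 255 − Q = 160 + Q, so Q = 47.5. From demand, P = 231.25.
Competitive equilibrium sets price equal to marginal cost: 255 − 0.5Q = 160 + Q, so Q = 190/3 and P = 670/3.
Ratio Q_m/Q_c = 47.5/(190/3) = 0.75.

Q_m/Q_c = 0.75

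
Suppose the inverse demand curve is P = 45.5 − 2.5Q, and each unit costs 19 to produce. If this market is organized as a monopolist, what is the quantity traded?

The monopolist equates marginal revenue to marginal cost: 45.5 − 5Q = 19, so Q = 5.3. From demand, P = 32.25.

Q = 5.3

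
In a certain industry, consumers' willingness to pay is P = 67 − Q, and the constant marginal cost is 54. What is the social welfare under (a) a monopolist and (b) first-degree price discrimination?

Monopoly: TS = 63.375; Perfect PD: TS = 84.5

The monopolist equates marginal revenue to marginal cost: 67 − 2Q = 54, so Q = 6.5. From demand, P = 60.5.
CS = ½·(67 − 60.5)·6.5 = 21.125; PS = (60.5 − 54)·6.5 = 42.25; TS = 63.375.
Under first-degree price discrimination the firm charges each unit its demand price and produces up to where P = MC, i.e. Q = 13. Consumer surplus is zero; producer surplus equals total surplus.
TS = 84.5 (equal to competitive TS).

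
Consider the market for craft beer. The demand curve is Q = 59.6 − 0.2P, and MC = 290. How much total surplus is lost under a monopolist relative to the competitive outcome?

Inverting demand: P = 298 − 5Q.
Under competition P = MC = 290, so Q = (298 − 290)/5 = 1.6.
A monopolist chooses Q where MR = MC. MR = 298 − 10Q; setting this equal to 290 gives Q = 0.8 and P = 294.
DWL is the triangle between Q = 0.8 and Q = 1.6: ½·(1.6 − 0.8)·(294 − 290) = 1.6.

DWL = 1.6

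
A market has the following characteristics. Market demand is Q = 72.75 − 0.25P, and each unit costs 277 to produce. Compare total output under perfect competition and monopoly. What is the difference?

Inverting demand: P = 291 − 4Q.
Competitive firms price at marginal cost: P = 277, giving Q = 3.5.
A monopolist chooses Q where MR = MC. MR = 291 − 8Q; setting this equal to 277 gives Q = 1.75 and P = 284.
Change in total output: 1.75 − 3.5 = −1.75.

Total output falls by 1.75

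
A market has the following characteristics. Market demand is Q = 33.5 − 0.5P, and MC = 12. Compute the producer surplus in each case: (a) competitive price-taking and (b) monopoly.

Competition: PS = 0; Monopoly: PS = 378.125

Inverting demand: P = 67 − 2Q.
Perfect competition: P = MC = 12, so 67 − 2Q = 12 and Q = 27.5.
PS = (12 − 12)·27.5 = 0.
Monopoly sets MR = MC: 67 − 4Q = 12 ⇒ Q = 13.75, P = 67 − 2·13.75 = 39.5.
PS = (39.5 − 12)·13.75 = 378.125.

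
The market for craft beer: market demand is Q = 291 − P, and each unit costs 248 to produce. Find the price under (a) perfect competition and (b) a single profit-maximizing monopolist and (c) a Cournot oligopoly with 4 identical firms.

Competition: P = 248; Monopoly: P = 269.5; Cournot: P = 256.6

Inverting demand: P = 291 − Q.
Under competition P = MC = 248, so Q = (291 − 248)/1 = 43.
The monopolist equates marginal revenue to marginal cost: 291 − 2Q = 248, so Q = 21.5. From demand, P = 269.5.
Cournot with 4 identical firms: the symmetric best-response condition is 291 − 5q = 248. Each firm produces q = 8.6, total output Q = 34.4, price P = 256.6.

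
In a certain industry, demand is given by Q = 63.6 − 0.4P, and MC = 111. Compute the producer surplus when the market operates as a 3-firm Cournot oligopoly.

Inverting demand: P = 159 − 2.5Q.
In a 3-firm Cournot equilibrium, symmetry and the first-order condition give q = (159 − 111)/(10) = 4.8. So Q = 14.4 and P = 123.
PS = (123 − 111)·14.4 = 172.8.

PS = 172.8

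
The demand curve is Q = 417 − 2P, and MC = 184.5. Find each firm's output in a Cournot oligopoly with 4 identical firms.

q_i = 9.6

Inverting demand: P = 208.5 − 0.5Q.
Cournot with 4 identical firms: the symmetric best-response condition is 208.5 − 2.5q = 184.5. Each firm produces q = 9.6, total output Q = 38.4, price P = 189.3.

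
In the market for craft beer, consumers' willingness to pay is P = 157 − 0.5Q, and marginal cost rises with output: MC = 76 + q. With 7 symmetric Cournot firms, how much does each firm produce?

q_i = 16.2

With 7 symmetric Cournot firms, each firm's FOC gives 157 − 4q = 76 + q, so q = 16.2, Q = 7·16.2 = 113.4, and P = 100.3.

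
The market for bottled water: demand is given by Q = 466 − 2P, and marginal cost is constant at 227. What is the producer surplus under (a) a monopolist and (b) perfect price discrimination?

Monopoly: PS = 18; Perfect PD: PS = 36

Inverting demand: P = 233 − 0.5Q.
The monopolist equates marginal revenue to marginal cost: 233 − Q = 227, so Q = 6. From demand, P = 230.
PS = (230 − 227)·6 = 18.
With perfect price discrimination, output is the efficient level Q = 12 (where demand meets MC), but every buyer pays their willingness to pay: CS = 0 and PS = total surplus.
PS = ½·(233 − 227)·12 = 36.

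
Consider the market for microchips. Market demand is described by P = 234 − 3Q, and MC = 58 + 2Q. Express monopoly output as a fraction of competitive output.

Q_m/Q_c = 0.625

The monopolist equates marginal revenue to marginal cost: 234 − 6Q = 58 + 2Q, so Q = 22. From demand, P = 168.
Competitive equilibrium sets price equal to marginal cost: 234 − 3Q = 58 + 2Q, so Q = 35.2 and P = 128.4.
Ratio Q_m/Q_c = 22/35.2 = 0.625.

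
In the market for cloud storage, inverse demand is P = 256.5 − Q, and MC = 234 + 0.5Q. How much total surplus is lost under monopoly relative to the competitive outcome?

DWL = 27

Under competition P = MC: 256.5 − Q = 234 + 0.5Q ⇒ Q = 15, P = 241.5.
A monopolist chooses Q where MR = MC. MR = 256.5 − 2Q; setting this equal to 234 + 0.5Q gives Q = 9 and P = 247.5.
CS = ½·(256.5 − 241.5)·15 = 112.5; PS = (241.5·15 − 234·15 − ½·0.5·15²) = 56.25; TS = 168.75.
CS = ½·(256.5 − 247.5)·9 = 40.5; PS = (247.5·9 − 234·9 − ½·0.5·9²) = 101.25; TS = 141.75.
DWL = 168.75 − 141.75 = 27.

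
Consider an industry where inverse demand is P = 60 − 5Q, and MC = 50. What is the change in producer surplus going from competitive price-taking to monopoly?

Under competition P = MC = 50, so Q = (60 − 50)/5 = 2.
PS = (50 − 50)·2 = 0.
The monopolist equates marginal revenue to marginal cost: 60 − 10Q = 50, so Q = 1. From demand, P = 55.
PS = (55 − 50)·1 = 5.
Change in producer surplus: 5 − 0 = 5.

PS rises by 5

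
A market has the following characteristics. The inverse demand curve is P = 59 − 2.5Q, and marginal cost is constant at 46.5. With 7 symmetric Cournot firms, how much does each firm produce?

q_i = 0.625

In a 7-firm Cournot equilibrium, symmetry and the first-order condition give q = (59 − 46.5)/(20) = 0.625. So Q = 4.375 and P = 769/16.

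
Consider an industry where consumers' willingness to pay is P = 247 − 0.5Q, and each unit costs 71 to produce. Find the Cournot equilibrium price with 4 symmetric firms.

P = 106.2

In a 4-firm Cournot equilibrium, symmetry and the first-order condition give q = (247 − 71)/(2.5) = 70.4. So Q = 281.6 and P = 106.2.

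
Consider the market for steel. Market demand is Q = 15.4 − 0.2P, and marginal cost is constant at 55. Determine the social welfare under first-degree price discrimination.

TS = 48.4

Inverting demand: P = 77 − 5Q.
With perfect price discrimination, output is the efficient level Q = 4.4 (where demand meets MC), but every buyer pays their willingness to pay: CS = 0 and PS = total surplus.
TS = 48.4 (equal to competitive TS).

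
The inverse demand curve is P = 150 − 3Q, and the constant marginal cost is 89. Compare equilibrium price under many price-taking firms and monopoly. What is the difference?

P rises by 30.5

Competitive firms price at marginal cost: P = 89, giving Q = 61/3.
The monopolist equates marginal revenue to marginal cost: 150 − 6Q = 89, so Q = 61/6. From demand, P = 119.5.
Change in equilibrium price: 119.5 − 89 = 30.5.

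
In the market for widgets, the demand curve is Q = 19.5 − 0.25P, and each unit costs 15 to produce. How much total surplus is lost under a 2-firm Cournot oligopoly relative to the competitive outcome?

Inverting demand: P = 78 − 4Q.
Perfect competition: P = MC = 15, so 78 − 4Q = 15 and Q = 15.75.
With 2 symmetric Cournot firms, each firm's FOC gives 78 − 12q = 15, so q = 5.25, Q = 2·5.25 = 10.5, and P = 36.
DWL is the triangle between Q = 10.5 and Q = 15.75: ½·(15.75 − 10.5)·(36 − 15) = 55.125.

DWL = 55.125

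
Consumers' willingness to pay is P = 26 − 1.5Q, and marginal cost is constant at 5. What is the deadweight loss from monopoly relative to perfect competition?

DWL = 36.75

Perfect competition: P = MC = 5, so 26 − 1.5Q = 5 and Q = 14.
A monopolist chooses Q where MR = MC. MR = 26 − 3Q; setting this equal to 5 gives Q = 7 and P = 15.5.
DWL is the triangle between Q = 7 and Q = 14: ½·(14 − 7)·(15.5 − 5) = 36.75.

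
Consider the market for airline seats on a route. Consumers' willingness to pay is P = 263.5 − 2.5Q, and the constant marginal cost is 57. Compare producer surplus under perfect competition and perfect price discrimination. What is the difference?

Under competition P = MC = 57, so Q = (263.5 − 57)/2.5 = 82.6.
PS = (57 − 57)·82.6 = 0.
A perfectly discriminating monopolist sells every unit with P(Q) ≥ MC(Q), so output equals the competitive quantity Q = 82.6. Each buyer pays their reservation price, so CS = 0 and the firm captures all surplus.
PS = ½·(263.5 − 57)·82.6 = 8528.45.
Change in producer surplus: 8528.45 − 0 = 8528.45.

PS rises by 8528.45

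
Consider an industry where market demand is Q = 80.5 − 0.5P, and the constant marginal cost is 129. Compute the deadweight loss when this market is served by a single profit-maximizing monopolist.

DWL = 64

Inverting demand: P = 161 − 2Q.
Perfect competition: P = MC = 129, so 161 − 2Q = 129 and Q = 16.
A monopolist chooses Q where MR = MC. MR = 161 − 4Q; setting this equal to 129 gives Q = 8 and P = 145.
DWL is the triangle between Q = 8 and Q = 16: ½·(16 − 8)·(145 − 129) = 64.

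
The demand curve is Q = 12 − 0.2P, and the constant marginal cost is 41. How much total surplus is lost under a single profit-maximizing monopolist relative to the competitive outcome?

DWL = 9.025

Inverting demand: P = 60 − 5Q.
Competitive firms price at marginal cost: P = 41, giving Q = 3.8.
A monopolist chooses Q where MR = MC. MR = 60 − 10Q; setting this equal to 41 gives Q = 1.9 and P = 50.5.
DWL is the triangle between Q = 1.9 and Q = 3.8: ½·(3.8 − 1.9)·(50.5 − 41) = 9.025.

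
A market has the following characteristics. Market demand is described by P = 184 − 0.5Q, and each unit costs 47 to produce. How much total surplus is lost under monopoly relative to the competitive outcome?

Perfect competition: P = MC = 47, so 184 − 0.5Q = 47 and Q = 274.
A monopolist chooses Q where MR = MC. MR = 184 − Q; setting this equal to 47 gives Q = 137 and P = 115.5.
DWL is the triangle between Q = 137 and Q = 274: ½·(274 − 137)·(115.5 − 47) = 4692.25.

DWL = 4692.25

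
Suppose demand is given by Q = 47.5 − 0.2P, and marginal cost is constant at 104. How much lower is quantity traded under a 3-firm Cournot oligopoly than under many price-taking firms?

Inverting demand: P = 237.5 − 5Q.
Perfect competition: P = MC = 104, so 237.5 − 5Q = 104 and Q = 26.7.
With 3 symmetric Cournot firms, each firm's FOC gives 237.5 − 20q = 104, so q = 6.675, Q = 3·6.675 = 20.025, and P = 137.375.
Change in quantity traded: 20.025 − 26.7 = −6.675.

Quantity traded falls by 6.675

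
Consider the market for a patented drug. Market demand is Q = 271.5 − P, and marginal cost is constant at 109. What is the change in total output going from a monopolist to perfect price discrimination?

Total output rises by 81.25

Inverting demand: P = 271.5 − Q.
A monopolist chooses Q where MR = MC. MR = 271.5 − 2Q; setting this equal to 109 gives Q = 81.25 and P = 190.25.
Under first-degree price discrimination the firm charges each unit its demand price and produces up to where P = MC, i.e. Q = 162.5. Consumer surplus is zero; producer surplus equals total surplus.
Change in total output: 162.5 − 81.25 = 81.25.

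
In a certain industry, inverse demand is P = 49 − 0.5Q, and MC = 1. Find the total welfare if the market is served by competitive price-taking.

TS = 2304

Competitive firms price at marginal cost: P = 1, giving Q = 96.
CS = ½·(49 − 1)·96 = 2304; PS = (1 − 1)·96 = 0; TS = 2304.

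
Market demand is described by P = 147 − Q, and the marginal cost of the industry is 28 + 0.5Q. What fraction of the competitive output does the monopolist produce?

Monopoly sets MR = MC: 147 − 2Q = 28 + 0.5Q ⇒ Q = 47.6, P = 147 − 47.6 = 99.4.
Competitive equilibrium sets price equal to marginal cost: 147 − Q = 28 + 0.5Q, so Q = 238/3 and P = 203/3.
Ratio Q_m/Q_c = 47.6/(238/3) = 0.6.

Q_m/Q_c = 0.6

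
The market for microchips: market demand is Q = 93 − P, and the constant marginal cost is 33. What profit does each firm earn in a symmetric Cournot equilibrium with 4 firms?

Inverting demand: P = 93 − Q.
In a 4-firm Cournot equilibrium, symmetry and the first-order condition give q = (93 − 33)/(5) = 12. So Q = 48 and P = 45.
Each firm's profit = (45 − 33)·12 = 144.

π_i = 144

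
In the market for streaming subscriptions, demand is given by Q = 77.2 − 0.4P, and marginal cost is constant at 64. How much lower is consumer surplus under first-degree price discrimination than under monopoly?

Consumer surplus falls by 832.05

Inverting demand: P = 193 − 2.5Q.
The monopolist equates marginal revenue to marginal cost: 193 − 5Q = 64, so Q = 25.8. From demand, P = 128.5.
CS = ½·(193 − 128.5)·25.8 = 832.05.
Under first-degree price discrimination the firm charges each unit its demand price and produces up to where P = MC, i.e. Q = 51.6. Consumer surplus is zero; producer surplus equals total surplus.
CS = 0.
Change in consumer surplus: 0 − 832.05 = −832.05.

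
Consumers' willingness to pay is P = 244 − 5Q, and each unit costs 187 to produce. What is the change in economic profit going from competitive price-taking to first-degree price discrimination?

Under competition P = MC = 187, so Q = (244 − 187)/5 = 11.4.
Profit = (187 − 187)·11.4 = 0.
With perfect price discrimination, output is the efficient level Q = 11.4 (where demand meets MC), but every buyer pays their willingness to pay: CS = 0 and PS = total surplus.
PS equals the full surplus area, 324.9. Profit = 324.9 = 324.9.
Change in economic profit: 324.9 − 0 = 324.9.

π rises by 324.9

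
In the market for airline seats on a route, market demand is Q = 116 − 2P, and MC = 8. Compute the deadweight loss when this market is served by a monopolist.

Inverting demand: P = 58 − 0.5Q.
Under competition P = MC = 8, so Q = (58 − 8)/0.5 = 100.
A monopolist chooses Q where MR = MC. MR = 58 − Q; setting this equal to 8 gives Q = 50 and P = 33.
DWL is the triangle between Q = 50 and Q = 100: ½·(100 − 50)·(33 − 8) = 625.

DWL = 625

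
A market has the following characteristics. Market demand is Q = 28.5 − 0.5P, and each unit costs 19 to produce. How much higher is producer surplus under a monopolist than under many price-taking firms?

Inverting demand: P = 57 − 2Q.
Competitive firms price at marginal cost: P = 19, giving Q = 19.
PS = (19 − 19)·19 = 0.
The monopolist equates marginal revenue to marginal cost: 57 − 4Q = 19, so Q = 9.5. From demand, P = 38.
PS = (38 − 19)·9.5 = 180.5.
Change in producer surplus: 180.5 − 0 = 180.5.

PS rises by 180.5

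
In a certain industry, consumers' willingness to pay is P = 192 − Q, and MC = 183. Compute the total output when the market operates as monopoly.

A monopolist chooses Q where MR = MC. MR = 192 − 2Q; setting this equal to 183 gives Q = 4.5 and P = 187.5.

Q = 4.5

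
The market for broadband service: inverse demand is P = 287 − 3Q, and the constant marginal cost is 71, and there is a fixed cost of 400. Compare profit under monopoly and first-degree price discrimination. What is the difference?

The monopolist equates marginal revenue to marginal cost: 287 − 6Q = 71, so Q = 36. From demand, P = 179.
Profit = (179 − 71)·36 − 400 = 3488.
A perfectly discriminating monopolist sells every unit with P(Q) ≥ MC(Q), so output equals the competitive quantity Q = 72. Each buyer pays their reservation price, so CS = 0 and the firm captures all surplus.
PS equals the full surplus area, 7776. Profit = 7776 − 400 = 7376.
Change in profit: 7376 − 3488 = 3888.

π rises by 3888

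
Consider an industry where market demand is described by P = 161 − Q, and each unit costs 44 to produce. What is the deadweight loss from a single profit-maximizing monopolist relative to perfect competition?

Perfect competition: P = MC = 44, so 161 − Q = 44 and Q = 117.
A monopolist chooses Q where MR = MC. MR = 161 − 2Q; setting this equal to 44 gives Q = 58.5 and P = 102.5.
DWL is the triangle between Q = 58.5 and Q = 117: ½·(117 − 58.5)·(102.5 − 44) = 1711.125.

DWL = 1711.125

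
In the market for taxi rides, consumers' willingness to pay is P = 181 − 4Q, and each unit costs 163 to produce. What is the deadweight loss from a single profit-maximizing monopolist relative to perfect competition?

Competitive firms price at marginal cost: P = 163, giving Q = 4.5.
Monopoly sets MR = MC: 181 − 8Q = 163 ⇒ Q = 2.25, P = 181 − 4·2.25 = 172.
DWL is the triangle between Q = 2.25 and Q = 4.5: ½·(4.5 − 2.25)·(172 − 163) = 10.125.

DWL = 10.125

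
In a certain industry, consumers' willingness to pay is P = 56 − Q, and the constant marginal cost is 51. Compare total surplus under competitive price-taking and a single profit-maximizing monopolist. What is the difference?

TS falls by 3.125

Competitive firms price at marginal cost: P = 51, giving Q = 5.
CS = ½·(56 − 51)·5 = 12.5; PS = (51 − 51)·5 = 0; TS = 12.5.
The monopolist equates marginal revenue to marginal cost: 56 − 2Q = 51, so Q = 2.5. From demand, P = 53.5.
CS = ½·(56 − 53.5)·2.5 = 3.125; PS = (53.5 − 51)·2.5 = 6.25; TS = 9.375.
Change in total surplus: 9.375 − 12.5 = −3.125.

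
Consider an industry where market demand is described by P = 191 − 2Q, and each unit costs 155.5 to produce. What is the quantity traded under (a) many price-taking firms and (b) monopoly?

Competitive firms price at marginal cost: P = 155.5, giving Q = 17.75.
Monopoly sets MR = MC: 191 − 4Q = 155.5 ⇒ Q = 8.875, P = 191 − 2·8.875 = 173.25.

Competition: Q = 17.75; Monopoly: Q = 8.875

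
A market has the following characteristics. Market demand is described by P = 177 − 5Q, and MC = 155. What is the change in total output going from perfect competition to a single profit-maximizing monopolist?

Competitive firms price at marginal cost: P = 155, giving Q = 4.4.
The monopolist equates marginal revenue to marginal cost: 177 − 10Q = 155, so Q = 2.2. From demand, P = 166.
Change in total output: 2.2 − 4.4 = −2.2.

Q falls by 2.2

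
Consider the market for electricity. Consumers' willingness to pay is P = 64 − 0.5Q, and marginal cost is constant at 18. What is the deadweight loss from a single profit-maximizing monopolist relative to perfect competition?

DWL = 529

Competitive firms price at marginal cost: P = 18, giving Q = 92.
Monopoly sets MR = MC: 64 − Q = 18 ⇒ Q = 46, P = 64 − 0.5·46 = 41.
DWL is the triangle between Q = 46 and Q = 92: ½·(92 − 46)·(41 − 18) = 529.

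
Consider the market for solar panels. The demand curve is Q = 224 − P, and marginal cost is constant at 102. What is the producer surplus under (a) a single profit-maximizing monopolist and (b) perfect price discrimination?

Monopoly: PS = 3721; Perfect PD: PS = 7442

Inverting demand: P = 224 − Q.
A monopolist chooses Q where MR = MC. MR = 224 − 2Q; setting this equal to 102 gives Q = 61 and P = 163.
PS = (163 − 102)·61 = 3721.
A perfectly discriminating monopolist sells every unit with P(Q) ≥ MC(Q), so output equals the competitive quantity Q = 122. Each buyer pays their reservation price, so CS = 0 and the firm captures all surplus.
PS = ½·(224 − 102)·122 = 7442.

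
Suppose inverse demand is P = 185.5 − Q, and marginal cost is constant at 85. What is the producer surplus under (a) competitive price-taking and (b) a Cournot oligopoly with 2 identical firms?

Perfect competition: P = MC = 85, so 185.5 − Q = 85 and Q = 100.5.
PS = (85 − 85)·100.5 = 0.
Cournot with 2 identical firms: the symmetric best-response condition is 185.5 − 3q = 85. Each firm produces q = 33.5, total output Q = 67, price P = 118.5.
PS = (118.5 − 85)·67 = 2244.5.

Competition: PS = 0; Cournot: PS = 2244.5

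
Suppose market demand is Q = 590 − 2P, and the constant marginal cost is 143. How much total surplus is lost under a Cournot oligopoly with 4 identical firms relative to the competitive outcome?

Inverting demand: P = 295 − 0.5Q.
Competitive firms price at marginal cost: P = 143, giving Q = 304.
With 4 symmetric Cournot firms, each firm's FOC gives 295 − 2.5q = 143, so q = 60.8, Q = 4·60.8 = 243.2, and P = 173.4.
DWL is the triangle between Q = 243.2 and Q = 304: ½·(304 − 243.2)·(173.4 − 143) = 924.16.

DWL = 924.16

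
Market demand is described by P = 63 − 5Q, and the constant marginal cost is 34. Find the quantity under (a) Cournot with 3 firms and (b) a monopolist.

Cournot: Q = 4.35; Monopoly: Q = 2.9

With 3 symmetric Cournot firms, each firm's FOC gives 63 − 20q = 34, so q = 1.45, Q = 3·1.45 = 4.35, and P = 41.25.
A monopolist chooses Q where MR = MC. MR = 63 − 10Q; setting this equal to 34 gives Q = 2.9 and P = 48.5.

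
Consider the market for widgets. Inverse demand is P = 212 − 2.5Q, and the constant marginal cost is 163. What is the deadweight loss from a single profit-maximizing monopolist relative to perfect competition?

Under competition P = MC = 163, so Q = (212 − 163)/2.5 = 19.6.
The monopolist equates marginal revenue to marginal cost: 212 − 5Q = 163, so Q = 9.8. From demand, P = 187.5.
DWL is the triangle between Q = 9.8 and Q = 19.6: ½·(19.6 − 9.8)·(187.5 − 163) = 120.05.

DWL = 120.05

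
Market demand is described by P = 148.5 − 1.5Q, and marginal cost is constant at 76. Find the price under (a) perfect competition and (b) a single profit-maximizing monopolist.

Competition: P = 76; Monopoly: P = 112.25

Under competition P = MC = 76, so Q = (148.5 − 76)/1.5 = 145/3.
The monopolist equates marginal revenue to marginal cost: 148.5 − 3Q = 76, so Q = 145/6. From demand, P = 112.25.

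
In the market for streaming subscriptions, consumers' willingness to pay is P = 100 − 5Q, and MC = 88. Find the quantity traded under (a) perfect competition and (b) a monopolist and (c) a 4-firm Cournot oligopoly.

Competition: Q = 2.4; Monopoly: Q = 1.2; Cournot: Q = 1.92

Perfect competition: P = MC = 88, so 100 − 5Q = 88 and Q = 2.4.
The monopolist equates marginal revenue to marginal cost: 100 − 10Q = 88, so Q = 1.2. From demand, P = 94.
With 4 symmetric Cournot firms, each firm's FOC gives 100 − 25q = 88, so q = 0.48, Q = 4·0.48 = 1.92, and P = 90.4.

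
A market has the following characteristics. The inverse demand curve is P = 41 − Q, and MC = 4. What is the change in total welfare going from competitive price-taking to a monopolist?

Competitive firms price at marginal cost: P = 4, giving Q = 37.
CS = ½·(41 − 4)·37 = 684.5; PS = (4 − 4)·37 = 0; TS = 684.5.
The monopolist equates marginal revenue to marginal cost: 41 − 2Q = 4, so Q = 18.5. From demand, P = 22.5.
CS = ½·(41 − 22.5)·18.5 = 171.125; PS = (22.5 − 4)·18.5 = 342.25; TS = 513.375.
Change in total welfare: 513.375 − 684.5 = −171.125.

TS falls by 171.125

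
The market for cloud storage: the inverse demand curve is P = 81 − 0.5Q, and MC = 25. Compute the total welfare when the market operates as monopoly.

TS = 2352

A monopolist chooses Q where MR = MC. MR = 81 − Q; setting this equal to 25 gives Q = 56 and P = 53.
CS = ½·(81 − 53)·56 = 784; PS = (53 − 25)·56 = 1568; TS = 2352.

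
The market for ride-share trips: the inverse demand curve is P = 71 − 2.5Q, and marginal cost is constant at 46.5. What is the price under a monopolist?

P = 58.75

The monopolist equates marginal revenue to marginal cost: 71 − 5Q = 46.5, so Q = 4.9. From demand, P = 58.75.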